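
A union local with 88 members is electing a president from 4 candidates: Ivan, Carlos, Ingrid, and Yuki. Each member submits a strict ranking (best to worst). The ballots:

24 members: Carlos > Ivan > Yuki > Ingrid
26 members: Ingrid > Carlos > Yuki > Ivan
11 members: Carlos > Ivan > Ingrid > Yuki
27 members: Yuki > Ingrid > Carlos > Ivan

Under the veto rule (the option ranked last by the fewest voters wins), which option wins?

Carlos

Last-place votes: Ivan 53, Carlos 0, Ingrid 24, Yuki 11.
Carlos is ranked last by the fewest voters, so Carlos wins.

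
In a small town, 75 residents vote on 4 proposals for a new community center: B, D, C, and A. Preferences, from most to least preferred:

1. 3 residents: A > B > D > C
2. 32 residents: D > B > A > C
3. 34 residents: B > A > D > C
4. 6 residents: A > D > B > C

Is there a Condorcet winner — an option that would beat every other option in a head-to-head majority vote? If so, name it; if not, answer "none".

none

Checking pairwise contests:
D beats B 38–37.
A beats D 43–32.
B beats C 75–0.
B beats A 66–9.
Every option loses at least one head-to-head, so there is no Condorcet winner.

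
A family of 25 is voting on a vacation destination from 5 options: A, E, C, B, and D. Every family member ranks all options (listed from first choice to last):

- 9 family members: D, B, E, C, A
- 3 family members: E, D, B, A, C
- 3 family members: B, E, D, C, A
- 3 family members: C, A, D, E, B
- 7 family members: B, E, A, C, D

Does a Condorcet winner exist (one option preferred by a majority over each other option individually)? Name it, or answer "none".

none

Checking pairwise contests:
E beats A 22–3.
B beats E 19–6.
E beats C 22–3.
D beats B 15–10.
E beats D 13–12.
Every option loses at least one head-to-head, so there is no Condorcet winner.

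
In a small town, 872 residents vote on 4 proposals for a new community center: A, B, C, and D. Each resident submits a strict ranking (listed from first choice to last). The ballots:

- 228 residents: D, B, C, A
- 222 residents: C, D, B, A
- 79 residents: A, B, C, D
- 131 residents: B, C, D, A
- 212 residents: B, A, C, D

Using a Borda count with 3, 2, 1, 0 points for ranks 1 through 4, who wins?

B

A: 228·0 + 222·0 + 79·3 + 131·0 + 212·2 = 661
B: 228·2 + 222·1 + 79·2 + 131·3 + 212·3 = 1865
C: 228·1 + 222·3 + 79·1 + 131·2 + 212·1 = 1447
D: 228·3 + 222·2 + 79·0 + 131·1 + 212·0 = 1259
B has the highest Borda score (1865).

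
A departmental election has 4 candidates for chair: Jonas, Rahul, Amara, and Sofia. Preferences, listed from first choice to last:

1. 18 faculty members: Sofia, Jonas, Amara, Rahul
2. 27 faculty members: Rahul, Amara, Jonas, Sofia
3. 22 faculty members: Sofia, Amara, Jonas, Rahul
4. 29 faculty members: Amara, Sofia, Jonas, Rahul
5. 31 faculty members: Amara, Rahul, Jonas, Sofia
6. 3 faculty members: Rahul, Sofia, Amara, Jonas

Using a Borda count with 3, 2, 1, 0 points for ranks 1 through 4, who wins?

Jonas: 18·2 + 27·1 + 22·1 + 29·1 + 31·1 + 3·0 = 145
Rahul: 18·0 + 27·3 + 22·0 + 29·0 + 31·2 + 3·3 = 152
Amara: 18·1 + 27·2 + 22·2 + 29·3 + 31·3 + 3·1 = 299
Sofia: 18·3 + 27·0 + 22·3 + 29·2 + 31·0 + 3·2 = 184
Amara has the highest Borda score (299).

Amara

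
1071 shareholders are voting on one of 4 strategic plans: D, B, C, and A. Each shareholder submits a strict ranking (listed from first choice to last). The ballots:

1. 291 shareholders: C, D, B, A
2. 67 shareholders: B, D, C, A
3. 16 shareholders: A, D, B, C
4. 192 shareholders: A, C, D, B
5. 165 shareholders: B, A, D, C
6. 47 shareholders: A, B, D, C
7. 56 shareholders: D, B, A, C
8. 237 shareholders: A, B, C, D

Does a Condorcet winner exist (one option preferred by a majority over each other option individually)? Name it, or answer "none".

Checking pairwise contests:
C beats D 720–351.
D beats B 555–516.
B beats C 588–483.
B beats A 579–492.
Every option loses at least one head-to-head, so there is no Condorcet winner.

none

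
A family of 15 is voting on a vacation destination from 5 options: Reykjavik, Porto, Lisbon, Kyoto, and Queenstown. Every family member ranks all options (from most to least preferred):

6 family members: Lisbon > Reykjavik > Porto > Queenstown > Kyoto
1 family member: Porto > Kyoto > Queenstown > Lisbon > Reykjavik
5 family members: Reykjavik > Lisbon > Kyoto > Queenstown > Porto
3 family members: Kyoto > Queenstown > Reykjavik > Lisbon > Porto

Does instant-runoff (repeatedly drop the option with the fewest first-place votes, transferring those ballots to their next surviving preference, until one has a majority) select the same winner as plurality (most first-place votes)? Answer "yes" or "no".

Instant-runoff — R1 Reykjavik 5, Porto 1, Lisbon 6, Kyoto 3, Queenstown 0 (Queenstown out); R2 Reykjavik 5, Porto 1, Lisbon 6, Kyoto 3 (Porto out); R3 Reykjavik 5, Lisbon 6, Kyoto 4 (Kyoto out); R4 Reykjavik 8, Lisbon 7 (Reykjavik winner). Winner: Reykjavik.
Plurality — first-place votes: Reykjavik 5, Porto 1, Lisbon 6, Kyoto 3, Queenstown 0. Winner: Lisbon.
The two methods disagree.

no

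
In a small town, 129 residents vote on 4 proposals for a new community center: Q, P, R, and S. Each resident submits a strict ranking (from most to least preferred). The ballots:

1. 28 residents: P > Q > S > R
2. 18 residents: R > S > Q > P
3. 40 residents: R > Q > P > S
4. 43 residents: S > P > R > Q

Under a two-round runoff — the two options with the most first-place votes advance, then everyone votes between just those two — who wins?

Round 1 first-place votes: Q 0, P 28, R 58, S 43.
R and S advance.
Runoff: R is preferred to S by 58 voters; S by 71.
S wins the runoff.

S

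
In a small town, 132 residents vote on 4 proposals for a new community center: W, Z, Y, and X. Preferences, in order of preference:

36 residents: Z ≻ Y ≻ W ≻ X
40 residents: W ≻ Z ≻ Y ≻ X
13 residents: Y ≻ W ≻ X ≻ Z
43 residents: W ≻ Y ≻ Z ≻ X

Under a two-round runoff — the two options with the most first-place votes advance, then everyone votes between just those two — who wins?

Round 1 first-place votes: W 83, Z 36, Y 13, X 0.
W and Z advance.
Runoff: W is preferred to Z by 96 voters; Z by 36.
W wins the runoff.

W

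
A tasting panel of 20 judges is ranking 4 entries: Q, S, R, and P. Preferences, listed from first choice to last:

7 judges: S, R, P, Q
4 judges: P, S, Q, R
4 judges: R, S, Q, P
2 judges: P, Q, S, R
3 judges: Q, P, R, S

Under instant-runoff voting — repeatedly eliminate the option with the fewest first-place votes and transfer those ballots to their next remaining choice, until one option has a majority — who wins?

S

Round 1: Q 3, S 7, R 4, P 6. Eliminate Q.
Round 2: S 7, R 4, P 9. Eliminate R.
Round 3: S 11, P 9. S has a majority.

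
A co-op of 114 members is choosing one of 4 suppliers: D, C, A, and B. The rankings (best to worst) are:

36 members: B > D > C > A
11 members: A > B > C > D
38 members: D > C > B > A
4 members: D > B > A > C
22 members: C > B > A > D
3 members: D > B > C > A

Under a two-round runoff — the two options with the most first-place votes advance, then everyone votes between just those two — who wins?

B

Round 1 first-place votes: D 45, C 22, A 11, B 36.
D and B advance.
Runoff: D is preferred to B by 45 voters; B by 69.
B wins the runoff.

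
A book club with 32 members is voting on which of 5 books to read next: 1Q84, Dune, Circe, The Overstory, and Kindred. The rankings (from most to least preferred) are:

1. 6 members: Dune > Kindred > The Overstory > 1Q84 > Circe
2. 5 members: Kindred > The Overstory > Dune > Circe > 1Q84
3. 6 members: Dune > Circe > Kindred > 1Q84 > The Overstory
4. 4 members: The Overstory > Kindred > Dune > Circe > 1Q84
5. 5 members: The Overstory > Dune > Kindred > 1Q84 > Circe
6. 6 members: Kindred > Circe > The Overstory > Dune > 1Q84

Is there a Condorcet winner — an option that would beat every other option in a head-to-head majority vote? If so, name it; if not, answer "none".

none

Checking pairwise contests:
Dune beats 1Q84 32–0.
The Overstory beats Dune 20–12.
Dune beats Circe 26–6.
Kindred beats The Overstory 23–9.
Dune beats Kindred 17–15.
Every option loses at least one head-to-head, so there is no Condorcet winner.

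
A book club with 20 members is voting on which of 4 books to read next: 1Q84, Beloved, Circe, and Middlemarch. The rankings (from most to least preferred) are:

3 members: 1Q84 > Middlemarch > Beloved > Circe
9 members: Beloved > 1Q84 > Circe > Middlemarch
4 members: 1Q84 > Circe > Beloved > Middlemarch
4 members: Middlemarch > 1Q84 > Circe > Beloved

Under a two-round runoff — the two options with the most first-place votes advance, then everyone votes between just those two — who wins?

Round 1 first-place votes: 1Q84 7, Beloved 9, Circe 0, Middlemarch 4.
Beloved and 1Q84 advance.
Runoff: Beloved is preferred to 1Q84 by 9 voters; 1Q84 by 11.
1Q84 wins the runoff.

1Q84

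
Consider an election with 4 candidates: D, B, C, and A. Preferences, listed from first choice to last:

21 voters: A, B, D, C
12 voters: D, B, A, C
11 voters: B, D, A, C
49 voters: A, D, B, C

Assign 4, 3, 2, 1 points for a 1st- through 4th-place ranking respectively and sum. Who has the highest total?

A

D: 21·2 + 12·4 + 11·3 + 49·3 = 270
B: 21·3 + 12·3 + 11·4 + 49·2 = 241
C: 21·1 + 12·1 + 11·1 + 49·1 = 93
A: 21·4 + 12·2 + 11·2 + 49·4 = 326
A has the highest Borda score (326).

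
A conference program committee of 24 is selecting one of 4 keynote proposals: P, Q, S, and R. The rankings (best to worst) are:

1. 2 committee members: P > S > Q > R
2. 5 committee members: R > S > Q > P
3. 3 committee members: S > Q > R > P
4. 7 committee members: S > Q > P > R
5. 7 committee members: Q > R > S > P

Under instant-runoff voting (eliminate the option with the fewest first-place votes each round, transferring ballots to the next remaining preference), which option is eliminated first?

P

Round 1: P 2, Q 7, S 10, R 5. Eliminate P.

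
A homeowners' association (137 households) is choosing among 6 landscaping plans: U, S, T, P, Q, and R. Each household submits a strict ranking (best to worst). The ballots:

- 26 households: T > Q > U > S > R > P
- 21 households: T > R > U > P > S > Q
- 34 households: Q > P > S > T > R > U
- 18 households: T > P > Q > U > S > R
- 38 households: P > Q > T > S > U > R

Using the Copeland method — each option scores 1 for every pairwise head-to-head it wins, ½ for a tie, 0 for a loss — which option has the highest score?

P

U: beats R; loses to S, T, P, and Q → score 1.
S: beats U and R; loses to T, P, and Q → score 2.
T: beats U, S, and R; loses to P and Q → score 3.
P: beats U, S, T, Q, and R → score 5.
Q: beats U, S, T, and R; loses to P → score 4.
R: loses to U, S, T, P, and Q → score 0.
P has the best pairwise record.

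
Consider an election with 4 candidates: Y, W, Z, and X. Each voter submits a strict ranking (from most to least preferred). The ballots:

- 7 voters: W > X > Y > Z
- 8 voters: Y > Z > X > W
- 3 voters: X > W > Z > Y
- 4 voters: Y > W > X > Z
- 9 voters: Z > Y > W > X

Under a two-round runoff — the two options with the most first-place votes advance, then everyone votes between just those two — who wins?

Round 1 first-place votes: Y 12, W 7, Z 9, X 3.
Y and Z advance.
Runoff: Y is preferred to Z by 19 voters; Z by 12.
Y wins the runoff.

Y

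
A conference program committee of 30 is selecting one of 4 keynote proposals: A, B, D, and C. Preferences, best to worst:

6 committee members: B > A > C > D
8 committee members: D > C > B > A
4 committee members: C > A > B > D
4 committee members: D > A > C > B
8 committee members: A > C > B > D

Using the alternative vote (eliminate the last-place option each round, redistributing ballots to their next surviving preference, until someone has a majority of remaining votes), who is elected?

A

Round 1: A 8, B 6, D 12, C 4. Eliminate C.
Round 2: A 12, B 6, D 12. Eliminate B.
Round 3: A 18, D 12. A has a majority.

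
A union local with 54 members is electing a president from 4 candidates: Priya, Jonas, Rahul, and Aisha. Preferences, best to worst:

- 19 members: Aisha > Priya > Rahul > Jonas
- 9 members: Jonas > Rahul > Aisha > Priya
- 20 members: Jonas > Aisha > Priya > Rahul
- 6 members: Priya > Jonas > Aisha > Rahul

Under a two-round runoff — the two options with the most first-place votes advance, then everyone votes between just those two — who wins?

Round 1 first-place votes: Priya 6, Jonas 29, Rahul 0, Aisha 19.
Jonas and Aisha advance.
Runoff: Jonas is preferred to Aisha by 35 voters; Aisha by 19.
Jonas wins the runoff.

Jonas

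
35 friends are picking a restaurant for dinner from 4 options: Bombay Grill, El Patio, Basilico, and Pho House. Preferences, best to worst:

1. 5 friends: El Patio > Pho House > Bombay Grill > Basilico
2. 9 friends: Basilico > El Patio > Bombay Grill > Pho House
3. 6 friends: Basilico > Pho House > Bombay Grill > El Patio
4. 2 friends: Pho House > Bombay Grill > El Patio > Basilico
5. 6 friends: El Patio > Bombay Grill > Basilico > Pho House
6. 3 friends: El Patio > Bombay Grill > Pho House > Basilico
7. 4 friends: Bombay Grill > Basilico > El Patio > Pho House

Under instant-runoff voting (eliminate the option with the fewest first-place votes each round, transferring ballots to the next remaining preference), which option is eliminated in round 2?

Bombay Grill

Round 1: Bombay Grill 4, El Patio 14, Basilico 15, Pho House 2. Eliminate Pho House.
Round 2: Bombay Grill 6, El Patio 14, Basilico 15. Eliminate Bombay Grill.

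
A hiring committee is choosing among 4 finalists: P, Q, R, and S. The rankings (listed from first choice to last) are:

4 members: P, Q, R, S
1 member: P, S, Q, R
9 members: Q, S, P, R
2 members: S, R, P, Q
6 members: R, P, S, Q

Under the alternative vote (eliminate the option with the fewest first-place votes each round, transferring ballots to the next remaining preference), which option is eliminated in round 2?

Round 1: P 5, Q 9, R 6, S 2. Eliminate S.
Round 2: P 5, Q 9, R 8. Eliminate P.

P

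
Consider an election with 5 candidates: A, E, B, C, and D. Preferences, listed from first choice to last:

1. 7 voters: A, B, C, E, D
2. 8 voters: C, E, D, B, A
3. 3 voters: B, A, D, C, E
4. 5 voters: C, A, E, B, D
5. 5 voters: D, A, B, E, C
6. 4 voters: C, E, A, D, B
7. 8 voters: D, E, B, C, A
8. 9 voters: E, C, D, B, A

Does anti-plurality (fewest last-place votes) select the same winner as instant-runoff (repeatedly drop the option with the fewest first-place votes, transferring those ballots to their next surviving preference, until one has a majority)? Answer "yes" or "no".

no

Anti-plurality — last-place votes: A 25, E 3, B 4, C 5, D 12. Winner: E.
Instant-runoff — R1 A 7, E 9, B 3, C 17, D 13 (B out); R2 A 10, E 9, C 17, D 13 (E out); R3 A 10, C 26, D 13 (C winner). Winner: C.
The two methods disagree.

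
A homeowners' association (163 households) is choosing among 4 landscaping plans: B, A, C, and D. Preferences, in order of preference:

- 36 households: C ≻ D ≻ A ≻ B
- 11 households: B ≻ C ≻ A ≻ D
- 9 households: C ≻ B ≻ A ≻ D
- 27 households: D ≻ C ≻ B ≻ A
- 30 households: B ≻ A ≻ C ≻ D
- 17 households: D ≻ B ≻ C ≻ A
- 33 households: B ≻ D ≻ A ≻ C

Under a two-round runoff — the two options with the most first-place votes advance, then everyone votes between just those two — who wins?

Round 1 first-place votes: B 74, A 0, C 45, D 44.
B and C advance.
Runoff: B is preferred to C by 91 voters; C by 72.
B wins the runoff.

B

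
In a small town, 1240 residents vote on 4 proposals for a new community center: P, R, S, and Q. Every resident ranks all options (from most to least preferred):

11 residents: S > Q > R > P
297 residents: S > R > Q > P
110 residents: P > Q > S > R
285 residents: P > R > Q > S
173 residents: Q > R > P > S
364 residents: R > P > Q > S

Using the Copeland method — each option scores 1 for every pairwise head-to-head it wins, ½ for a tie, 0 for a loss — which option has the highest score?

R

P: beats S and Q; loses to R → score 2.
R: beats P, S, and Q → score 3.
S: loses to P, R, and Q → score 0.
Q: beats S; loses to P and R → score 1.
R has the best pairwise record.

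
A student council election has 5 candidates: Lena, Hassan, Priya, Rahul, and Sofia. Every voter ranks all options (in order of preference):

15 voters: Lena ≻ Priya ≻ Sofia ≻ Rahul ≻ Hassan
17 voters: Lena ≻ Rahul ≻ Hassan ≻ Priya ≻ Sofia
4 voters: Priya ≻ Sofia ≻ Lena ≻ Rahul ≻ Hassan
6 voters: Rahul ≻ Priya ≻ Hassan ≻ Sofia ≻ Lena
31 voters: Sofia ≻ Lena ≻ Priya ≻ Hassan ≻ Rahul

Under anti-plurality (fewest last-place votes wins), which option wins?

Last-place votes: Lena 6, Hassan 19, Priya 0, Rahul 31, Sofia 17.
Priya is ranked last by the fewest voters, so Priya wins.

Priya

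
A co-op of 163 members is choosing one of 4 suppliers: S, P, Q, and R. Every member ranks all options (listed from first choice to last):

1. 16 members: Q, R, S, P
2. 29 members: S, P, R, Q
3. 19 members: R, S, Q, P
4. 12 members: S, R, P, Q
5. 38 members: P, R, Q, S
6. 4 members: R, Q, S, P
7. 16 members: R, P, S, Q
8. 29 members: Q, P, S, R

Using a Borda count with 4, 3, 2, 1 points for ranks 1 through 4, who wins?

R

S: 16·2 + 29·4 + 19·3 + 12·4 + 38·1 + 4·2 + 16·2 + 29·2 = 389
P: 16·1 + 29·3 + 19·1 + 12·2 + 38·4 + 4·1 + 16·3 + 29·3 = 437
Q: 16·4 + 29·1 + 19·2 + 12·1 + 38·2 + 4·3 + 16·1 + 29·4 = 363
R: 16·3 + 29·2 + 19·4 + 12·3 + 38·3 + 4·4 + 16·4 + 29·1 = 441
R has the highest Borda score (441).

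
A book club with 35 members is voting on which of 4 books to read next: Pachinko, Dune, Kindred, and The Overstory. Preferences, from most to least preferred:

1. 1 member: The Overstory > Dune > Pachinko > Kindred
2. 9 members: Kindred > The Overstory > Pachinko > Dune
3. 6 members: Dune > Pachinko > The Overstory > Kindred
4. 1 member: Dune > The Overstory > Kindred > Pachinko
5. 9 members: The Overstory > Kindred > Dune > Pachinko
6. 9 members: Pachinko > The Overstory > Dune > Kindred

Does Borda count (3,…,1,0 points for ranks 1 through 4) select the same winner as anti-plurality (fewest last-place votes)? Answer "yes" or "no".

Borda — scores: Pachinko 49, Dune 41, Kindred 46, The Overstory 74. Winner: The Overstory.
Anti-plurality — last-place votes: Pachinko 10, Dune 9, Kindred 16, The Overstory 0. Winner: The Overstory.
The two methods agree.

yes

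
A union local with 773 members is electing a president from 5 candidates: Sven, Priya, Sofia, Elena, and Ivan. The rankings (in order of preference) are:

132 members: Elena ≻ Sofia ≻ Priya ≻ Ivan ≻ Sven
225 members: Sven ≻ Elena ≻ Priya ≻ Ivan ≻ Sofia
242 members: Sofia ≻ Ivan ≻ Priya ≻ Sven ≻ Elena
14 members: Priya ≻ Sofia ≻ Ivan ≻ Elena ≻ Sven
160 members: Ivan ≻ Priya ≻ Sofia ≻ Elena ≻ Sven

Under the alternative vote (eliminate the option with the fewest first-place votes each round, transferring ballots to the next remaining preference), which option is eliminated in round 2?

Elena

Round 1: Sven 225, Priya 14, Sofia 242, Elena 132, Ivan 160. Eliminate Priya.
Round 2: Sven 225, Sofia 256, Elena 132, Ivan 160. Eliminate Elena.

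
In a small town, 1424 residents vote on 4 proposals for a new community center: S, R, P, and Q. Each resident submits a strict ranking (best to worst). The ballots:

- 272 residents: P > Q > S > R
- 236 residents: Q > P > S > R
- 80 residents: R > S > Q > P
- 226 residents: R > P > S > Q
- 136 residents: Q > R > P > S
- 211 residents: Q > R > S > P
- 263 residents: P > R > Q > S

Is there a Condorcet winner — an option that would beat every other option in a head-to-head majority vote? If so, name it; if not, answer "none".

P vs S: 1133–291 for P.
P vs R: 771–653 for P.
P vs Q: 761–663 for P.
P beats every other option head-to-head.

P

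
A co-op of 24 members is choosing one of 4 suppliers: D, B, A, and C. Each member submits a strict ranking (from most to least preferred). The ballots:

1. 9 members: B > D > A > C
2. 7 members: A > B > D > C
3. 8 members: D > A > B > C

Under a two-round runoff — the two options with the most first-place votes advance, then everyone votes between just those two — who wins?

Round 1 first-place votes: D 8, B 9, A 7, C 0.
B and D advance.
Runoff: B is preferred to D by 16 voters; D by 8.
B wins the runoff.

B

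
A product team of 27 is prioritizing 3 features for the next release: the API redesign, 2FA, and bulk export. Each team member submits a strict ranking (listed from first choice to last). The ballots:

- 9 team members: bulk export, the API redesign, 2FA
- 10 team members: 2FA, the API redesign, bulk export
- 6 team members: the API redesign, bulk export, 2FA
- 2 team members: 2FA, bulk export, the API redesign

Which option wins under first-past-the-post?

First-place votes: the API redesign 6, 2FA 12, bulk export 9.
2FA has the most first-place votes.

2FA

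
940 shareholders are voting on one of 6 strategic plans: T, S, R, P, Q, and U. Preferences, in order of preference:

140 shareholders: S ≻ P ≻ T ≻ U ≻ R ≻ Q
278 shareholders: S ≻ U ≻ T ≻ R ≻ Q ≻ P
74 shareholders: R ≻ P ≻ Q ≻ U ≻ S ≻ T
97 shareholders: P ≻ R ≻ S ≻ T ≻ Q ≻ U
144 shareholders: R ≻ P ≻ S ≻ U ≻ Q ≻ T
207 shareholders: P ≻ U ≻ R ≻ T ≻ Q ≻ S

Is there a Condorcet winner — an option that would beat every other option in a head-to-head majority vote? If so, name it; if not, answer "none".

Checking pairwise contests:
S beats T 733–207.
R beats S 522–418.
U beats R 625–315.
R beats P 496–444.
T beats Q 722–218.
S beats U 659–281.
Every option loses at least one head-to-head, so there is no Condorcet winner.

none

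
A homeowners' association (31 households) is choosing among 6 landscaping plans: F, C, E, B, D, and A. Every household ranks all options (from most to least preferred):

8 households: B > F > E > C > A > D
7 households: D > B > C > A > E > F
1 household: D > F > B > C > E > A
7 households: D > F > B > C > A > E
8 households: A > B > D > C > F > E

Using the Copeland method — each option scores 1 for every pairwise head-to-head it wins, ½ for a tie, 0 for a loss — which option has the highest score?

F: beats C, E, and A; loses to B and D → score 3.
C: beats E and A; loses to F, B, and D → score 2.
E: loses to F, C, B, D, and A → score 0.
B: beats F, C, E, D, and A → score 5.
D: beats F, C, and E; loses to B and A → score 3.
A: beats E and D; loses to F, C, and B → score 2.
B has the best pairwise record.

B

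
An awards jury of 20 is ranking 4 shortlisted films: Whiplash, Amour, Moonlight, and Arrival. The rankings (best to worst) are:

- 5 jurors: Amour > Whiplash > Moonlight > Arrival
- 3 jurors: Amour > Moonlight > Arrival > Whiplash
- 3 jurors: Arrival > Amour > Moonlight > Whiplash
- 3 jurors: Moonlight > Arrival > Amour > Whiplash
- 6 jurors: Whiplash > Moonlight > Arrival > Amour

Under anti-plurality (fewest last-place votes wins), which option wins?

Moonlight

Last-place votes: Whiplash 9, Amour 6, Moonlight 0, Arrival 5.
Moonlight is ranked last by the fewest voters, so Moonlight wins.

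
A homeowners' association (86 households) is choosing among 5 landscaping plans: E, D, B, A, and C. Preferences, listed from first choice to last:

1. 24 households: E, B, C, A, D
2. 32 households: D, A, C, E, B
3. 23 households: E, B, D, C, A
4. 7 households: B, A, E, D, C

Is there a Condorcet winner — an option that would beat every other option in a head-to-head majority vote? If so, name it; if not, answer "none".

E

E vs D: 54–32 for E.
E vs B: 79–7 for E.
E vs A: 47–39 for E.
E vs C: 54–32 for E.
E beats every other option head-to-head.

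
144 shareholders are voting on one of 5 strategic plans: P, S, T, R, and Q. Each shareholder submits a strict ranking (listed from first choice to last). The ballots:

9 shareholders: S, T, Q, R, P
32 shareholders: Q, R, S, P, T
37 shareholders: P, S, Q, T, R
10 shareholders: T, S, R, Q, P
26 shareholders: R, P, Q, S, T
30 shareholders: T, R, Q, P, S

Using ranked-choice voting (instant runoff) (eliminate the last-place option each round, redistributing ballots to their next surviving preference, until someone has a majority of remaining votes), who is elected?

P

Round 1: P 37, S 9, T 40, R 26, Q 32. Eliminate S.
Round 2: P 37, T 49, R 26, Q 32. Eliminate R.
Round 3: P 63, T 49, Q 32. Eliminate Q.
Round 4: P 95, T 49. P has a majority.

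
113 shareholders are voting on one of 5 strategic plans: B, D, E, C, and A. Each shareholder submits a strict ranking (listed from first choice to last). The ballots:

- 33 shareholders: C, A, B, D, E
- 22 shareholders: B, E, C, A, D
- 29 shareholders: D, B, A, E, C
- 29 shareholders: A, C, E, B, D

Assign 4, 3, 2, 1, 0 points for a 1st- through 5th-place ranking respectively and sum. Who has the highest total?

B: 33·2 + 22·4 + 29·3 + 29·1 = 270
D: 33·1 + 22·0 + 29·4 + 29·0 = 149
E: 33·0 + 22·3 + 29·1 + 29·2 = 153
C: 33·4 + 22·2 + 29·0 + 29·3 = 263
A: 33·3 + 22·1 + 29·2 + 29·4 = 295
A has the highest Borda score (295).

A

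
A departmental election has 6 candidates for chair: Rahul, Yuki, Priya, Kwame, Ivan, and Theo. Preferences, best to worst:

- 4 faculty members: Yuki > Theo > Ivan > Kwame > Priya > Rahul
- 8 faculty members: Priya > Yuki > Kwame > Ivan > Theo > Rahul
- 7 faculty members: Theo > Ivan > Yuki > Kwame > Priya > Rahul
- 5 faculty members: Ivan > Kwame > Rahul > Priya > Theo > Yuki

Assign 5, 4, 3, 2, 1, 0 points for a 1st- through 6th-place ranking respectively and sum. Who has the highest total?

Ivan

Rahul: 4·0 + 8·0 + 7·0 + 5·3 = 15
Yuki: 4·5 + 8·4 + 7·3 + 5·0 = 73
Priya: 4·1 + 8·5 + 7·1 + 5·2 = 61
Kwame: 4·2 + 8·3 + 7·2 + 5·4 = 66
Ivan: 4·3 + 8·2 + 7·4 + 5·5 = 81
Theo: 4·4 + 8·1 + 7·5 + 5·1 = 64
Ivan has the highest Borda score (81).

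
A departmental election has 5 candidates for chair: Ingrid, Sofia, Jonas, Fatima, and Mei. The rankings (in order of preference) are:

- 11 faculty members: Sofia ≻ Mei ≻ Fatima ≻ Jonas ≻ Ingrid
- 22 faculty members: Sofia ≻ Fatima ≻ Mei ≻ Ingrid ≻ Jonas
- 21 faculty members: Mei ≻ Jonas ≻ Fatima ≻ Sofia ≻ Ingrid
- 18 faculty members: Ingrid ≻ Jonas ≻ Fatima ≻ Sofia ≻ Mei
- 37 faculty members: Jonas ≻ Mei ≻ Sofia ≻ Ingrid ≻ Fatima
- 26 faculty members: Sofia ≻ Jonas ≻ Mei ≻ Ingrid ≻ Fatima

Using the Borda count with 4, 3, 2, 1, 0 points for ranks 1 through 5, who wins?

Ingrid: 11·0 + 22·1 + 21·0 + 18·4 + 37·1 + 26·1 = 157
Sofia: 11·4 + 22·4 + 21·1 + 18·1 + 37·2 + 26·4 = 349
Jonas: 11·1 + 22·0 + 21·3 + 18·3 + 37·4 + 26·3 = 354
Fatima: 11·2 + 22·3 + 21·2 + 18·2 + 37·0 + 26·0 = 166
Mei: 11·3 + 22·2 + 21·4 + 18·0 + 37·3 + 26·2 = 324
Jonas has the highest Borda score (354).

Jonas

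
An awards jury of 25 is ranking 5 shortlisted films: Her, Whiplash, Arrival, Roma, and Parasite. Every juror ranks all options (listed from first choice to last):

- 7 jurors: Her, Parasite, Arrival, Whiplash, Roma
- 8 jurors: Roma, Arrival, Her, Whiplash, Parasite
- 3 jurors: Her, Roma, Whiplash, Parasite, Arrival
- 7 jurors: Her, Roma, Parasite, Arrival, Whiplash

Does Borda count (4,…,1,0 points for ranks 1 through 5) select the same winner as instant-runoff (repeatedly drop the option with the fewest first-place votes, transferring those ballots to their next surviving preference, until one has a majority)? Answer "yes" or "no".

Borda — scores: Her 84, Whiplash 21, Arrival 45, Roma 62, Parasite 38. Winner: Her.
Instant-runoff — R1 Her 17, Whiplash 0, Arrival 0, Roma 8, Parasite 0 (Her winner). Winner: Her.
The two methods agree.

yes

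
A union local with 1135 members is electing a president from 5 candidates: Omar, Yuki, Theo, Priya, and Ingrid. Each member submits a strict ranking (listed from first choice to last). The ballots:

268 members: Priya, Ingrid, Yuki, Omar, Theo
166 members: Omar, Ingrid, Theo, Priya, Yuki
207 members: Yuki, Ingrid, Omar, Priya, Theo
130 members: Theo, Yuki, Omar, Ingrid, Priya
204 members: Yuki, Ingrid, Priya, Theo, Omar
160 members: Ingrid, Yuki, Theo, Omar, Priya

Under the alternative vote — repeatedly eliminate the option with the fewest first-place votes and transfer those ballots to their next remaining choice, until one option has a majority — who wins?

Round 1: Omar 166, Yuki 411, Theo 130, Priya 268, Ingrid 160. Eliminate Theo.
Round 2: Omar 166, Yuki 541, Priya 268, Ingrid 160. Eliminate Ingrid.
Round 3: Omar 166, Yuki 701, Priya 268. Yuki has a majority.

Yuki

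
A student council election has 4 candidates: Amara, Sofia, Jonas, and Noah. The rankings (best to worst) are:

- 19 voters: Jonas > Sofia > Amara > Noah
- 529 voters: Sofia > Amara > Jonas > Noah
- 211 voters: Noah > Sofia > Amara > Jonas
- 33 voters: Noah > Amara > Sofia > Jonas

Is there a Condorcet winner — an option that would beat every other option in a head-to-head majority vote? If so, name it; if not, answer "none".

Sofia vs Amara: 759–33 for Sofia.
Sofia vs Jonas: 773–19 for Sofia.
Sofia vs Noah: 548–244 for Sofia.
Sofia beats every other option head-to-head.

Sofia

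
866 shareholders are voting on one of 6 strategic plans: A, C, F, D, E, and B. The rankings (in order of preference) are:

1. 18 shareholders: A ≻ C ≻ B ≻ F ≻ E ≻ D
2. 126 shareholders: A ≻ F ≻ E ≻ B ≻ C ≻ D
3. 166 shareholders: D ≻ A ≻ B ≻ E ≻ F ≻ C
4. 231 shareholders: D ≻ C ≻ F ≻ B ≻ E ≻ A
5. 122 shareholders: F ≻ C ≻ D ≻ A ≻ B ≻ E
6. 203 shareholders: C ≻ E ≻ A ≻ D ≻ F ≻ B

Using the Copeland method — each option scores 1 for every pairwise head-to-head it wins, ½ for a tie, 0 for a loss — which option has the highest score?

C

A: beats F and B; loses to C, D, and E → score 2.
C: beats A, F, D, E, and B → score 5.
F: beats E and B; loses to A, C, and D → score 2.
D: beats A, F, E, and B; loses to C → score 4.
E: beats A; loses to C, F, D, and B → score 1.
B: beats E; loses to A, C, F, and D → score 1.
C has the best pairwise record.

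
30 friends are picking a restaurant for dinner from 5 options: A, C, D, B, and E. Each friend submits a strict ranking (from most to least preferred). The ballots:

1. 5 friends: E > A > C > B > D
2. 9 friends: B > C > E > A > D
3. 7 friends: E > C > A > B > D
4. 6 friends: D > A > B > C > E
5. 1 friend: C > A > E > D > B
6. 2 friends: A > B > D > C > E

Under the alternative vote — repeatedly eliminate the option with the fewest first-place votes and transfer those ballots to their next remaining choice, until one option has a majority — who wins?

B

Round 1: A 2, C 1, D 6, B 9, E 12. Eliminate C.
Round 2: A 3, D 6, B 9, E 12. Eliminate A.
Round 3: D 6, B 11, E 13. Eliminate D.
Round 4: B 17, E 13. B has a majority.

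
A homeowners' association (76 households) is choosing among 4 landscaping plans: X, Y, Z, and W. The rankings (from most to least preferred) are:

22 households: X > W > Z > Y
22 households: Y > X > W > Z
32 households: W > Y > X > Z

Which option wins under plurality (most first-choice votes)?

First-place votes: X 22, Y 22, Z 0, W 32.
W has the most first-place votes.

W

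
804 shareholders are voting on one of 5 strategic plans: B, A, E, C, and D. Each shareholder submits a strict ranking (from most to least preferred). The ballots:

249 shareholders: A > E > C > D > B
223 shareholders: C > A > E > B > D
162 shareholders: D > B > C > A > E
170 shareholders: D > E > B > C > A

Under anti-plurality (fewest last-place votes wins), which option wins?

Last-place votes: B 249, A 170, E 162, C 0, D 223.
C is ranked last by the fewest voters, so C wins.

C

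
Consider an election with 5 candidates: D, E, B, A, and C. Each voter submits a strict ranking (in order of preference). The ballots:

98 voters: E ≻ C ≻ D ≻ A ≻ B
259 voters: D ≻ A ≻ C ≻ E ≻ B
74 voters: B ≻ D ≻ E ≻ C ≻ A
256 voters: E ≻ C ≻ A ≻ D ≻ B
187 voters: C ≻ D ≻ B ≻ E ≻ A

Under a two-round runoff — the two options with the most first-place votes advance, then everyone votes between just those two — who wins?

D

Round 1 first-place votes: D 259, E 354, B 74, A 0, C 187.
E and D advance.
Runoff: E is preferred to D by 354 voters; D by 520.
D wins the runoff.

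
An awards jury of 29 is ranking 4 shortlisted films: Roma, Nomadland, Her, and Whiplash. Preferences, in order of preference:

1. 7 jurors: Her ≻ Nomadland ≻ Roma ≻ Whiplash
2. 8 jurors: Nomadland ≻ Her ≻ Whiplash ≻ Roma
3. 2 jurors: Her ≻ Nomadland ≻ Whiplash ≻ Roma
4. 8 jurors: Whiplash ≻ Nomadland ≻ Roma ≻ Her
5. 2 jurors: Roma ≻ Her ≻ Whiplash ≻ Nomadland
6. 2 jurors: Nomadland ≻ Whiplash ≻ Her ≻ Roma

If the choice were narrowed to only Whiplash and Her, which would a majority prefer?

Voters preferring Whiplash to Her: 10; preferring Her to Whiplash: 19.
Her wins the head-to-head.

Her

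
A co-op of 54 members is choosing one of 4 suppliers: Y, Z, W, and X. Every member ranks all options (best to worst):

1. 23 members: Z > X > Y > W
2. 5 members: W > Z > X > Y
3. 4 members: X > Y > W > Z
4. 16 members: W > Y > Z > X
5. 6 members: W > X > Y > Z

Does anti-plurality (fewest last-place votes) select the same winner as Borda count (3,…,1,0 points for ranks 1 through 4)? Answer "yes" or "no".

no

Anti-plurality — last-place votes: Y 5, Z 10, W 23, X 16. Winner: Y.
Borda — scores: Y 69, Z 95, W 85, X 75. Winner: Z.
The two methods disagree.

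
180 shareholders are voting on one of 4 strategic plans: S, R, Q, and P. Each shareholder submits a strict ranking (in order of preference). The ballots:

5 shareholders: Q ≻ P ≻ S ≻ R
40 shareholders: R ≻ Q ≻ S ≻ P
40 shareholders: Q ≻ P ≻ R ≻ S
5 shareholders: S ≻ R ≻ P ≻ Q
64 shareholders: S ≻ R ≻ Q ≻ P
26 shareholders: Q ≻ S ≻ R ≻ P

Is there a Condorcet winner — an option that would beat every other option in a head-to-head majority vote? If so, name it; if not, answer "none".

Checking pairwise contests:
Q beats S 111–69.
S beats R 100–80.
R beats Q 109–71.
S beats P 135–45.
Every option loses at least one head-to-head, so there is no Condorcet winner.

none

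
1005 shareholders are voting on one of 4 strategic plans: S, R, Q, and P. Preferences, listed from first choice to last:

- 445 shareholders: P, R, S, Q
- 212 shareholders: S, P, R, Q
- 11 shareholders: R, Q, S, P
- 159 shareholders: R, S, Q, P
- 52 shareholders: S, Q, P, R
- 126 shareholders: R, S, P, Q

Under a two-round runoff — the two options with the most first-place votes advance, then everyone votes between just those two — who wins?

P

Round 1 first-place votes: S 264, R 296, Q 0, P 445.
P and R advance.
Runoff: P is preferred to R by 709 voters; R by 296.
P wins the runoff.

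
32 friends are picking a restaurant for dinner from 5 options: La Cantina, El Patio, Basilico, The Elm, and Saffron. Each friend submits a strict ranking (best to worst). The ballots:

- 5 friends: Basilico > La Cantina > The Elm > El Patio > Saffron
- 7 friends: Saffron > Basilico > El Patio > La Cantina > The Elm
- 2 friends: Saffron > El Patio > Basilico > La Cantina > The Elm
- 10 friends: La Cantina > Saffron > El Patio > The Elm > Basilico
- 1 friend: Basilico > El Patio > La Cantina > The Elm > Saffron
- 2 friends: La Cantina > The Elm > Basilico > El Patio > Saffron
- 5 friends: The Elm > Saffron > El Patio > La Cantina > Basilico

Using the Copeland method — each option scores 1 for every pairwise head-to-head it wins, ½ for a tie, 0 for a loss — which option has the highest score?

La Cantina: beats El Patio, Basilico, The Elm, and Saffron → score 4.
El Patio: beats Basilico and The Elm; loses to La Cantina and Saffron → score 2.
Basilico: loses to La Cantina, El Patio, The Elm, and Saffron → score 0.
The Elm: beats Basilico; loses to La Cantina, El Patio, and Saffron → score 1.
Saffron: beats El Patio, Basilico, and The Elm; loses to La Cantina → score 3.
La Cantina has the best pairwise record.

La Cantina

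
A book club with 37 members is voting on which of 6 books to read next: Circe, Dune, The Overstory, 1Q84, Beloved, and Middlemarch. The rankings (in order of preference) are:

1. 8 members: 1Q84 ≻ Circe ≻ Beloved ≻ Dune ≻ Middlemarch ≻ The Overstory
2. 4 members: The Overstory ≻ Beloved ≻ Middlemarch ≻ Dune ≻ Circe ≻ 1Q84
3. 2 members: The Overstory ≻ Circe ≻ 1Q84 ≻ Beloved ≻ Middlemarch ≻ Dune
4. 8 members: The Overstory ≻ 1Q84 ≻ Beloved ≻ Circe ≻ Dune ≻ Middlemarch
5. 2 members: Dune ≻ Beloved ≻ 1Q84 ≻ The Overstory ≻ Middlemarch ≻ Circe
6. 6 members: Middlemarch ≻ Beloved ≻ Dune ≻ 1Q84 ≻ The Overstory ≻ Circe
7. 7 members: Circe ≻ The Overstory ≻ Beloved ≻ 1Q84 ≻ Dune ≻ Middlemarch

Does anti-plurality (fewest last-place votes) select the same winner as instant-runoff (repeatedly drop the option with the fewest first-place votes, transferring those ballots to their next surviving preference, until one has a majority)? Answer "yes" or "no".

Anti-plurality — last-place votes: Circe 8, Dune 2, The Overstory 8, 1Q84 4, Beloved 0, Middlemarch 15. Winner: Beloved.
Instant-runoff — R1 Circe 7, Dune 2, The Overstory 14, 1Q84 8, Beloved 0, Middlemarch 6 (Beloved out); R2 Circe 7, Dune 2, The Overstory 14, 1Q84 8, Middlemarch 6 (Dune out); R3 Circe 7, The Overstory 14, 1Q84 10, Middlemarch 6 (Middlemarch out); R4 Circe 7, The Overstory 14, 1Q84 16 (Circe out); R5 The Overstory 21, 1Q84 16 (The Overstory winner). Winner: The Overstory.
The two methods disagree.

no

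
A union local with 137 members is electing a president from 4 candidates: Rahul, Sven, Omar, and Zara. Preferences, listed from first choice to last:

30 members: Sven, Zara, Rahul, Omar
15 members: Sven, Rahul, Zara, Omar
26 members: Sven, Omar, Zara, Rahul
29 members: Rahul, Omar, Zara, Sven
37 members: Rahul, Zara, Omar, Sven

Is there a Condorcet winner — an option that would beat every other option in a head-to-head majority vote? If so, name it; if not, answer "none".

Sven

Sven vs Rahul: 71–66 for Sven.
Sven vs Omar: 71–66 for Sven.
Sven vs Zara: 71–66 for Sven.
Sven beats every other option head-to-head.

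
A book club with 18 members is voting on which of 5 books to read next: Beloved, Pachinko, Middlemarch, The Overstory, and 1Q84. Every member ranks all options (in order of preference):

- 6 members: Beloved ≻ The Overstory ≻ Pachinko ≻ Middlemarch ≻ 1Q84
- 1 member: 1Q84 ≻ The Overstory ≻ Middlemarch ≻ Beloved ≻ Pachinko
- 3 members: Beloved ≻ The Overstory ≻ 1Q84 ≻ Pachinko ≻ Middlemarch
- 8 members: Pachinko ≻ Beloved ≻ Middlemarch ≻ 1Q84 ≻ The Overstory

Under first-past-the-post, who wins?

Beloved

First-place votes: Beloved 9, Pachinko 8, Middlemarch 0, The Overstory 0, 1Q84 1.
Beloved has the most first-place votes.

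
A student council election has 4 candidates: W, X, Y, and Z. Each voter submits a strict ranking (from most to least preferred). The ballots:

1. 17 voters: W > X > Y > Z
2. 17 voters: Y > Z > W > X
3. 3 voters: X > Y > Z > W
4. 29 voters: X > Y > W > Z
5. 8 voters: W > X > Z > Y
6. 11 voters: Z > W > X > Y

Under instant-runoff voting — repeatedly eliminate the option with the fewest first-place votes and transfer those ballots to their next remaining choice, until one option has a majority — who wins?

W

Round 1: W 25, X 32, Y 17, Z 11. Eliminate Z.
Round 2: W 36, X 32, Y 17. Eliminate Y.
Round 3: W 53, X 32. W has a majority.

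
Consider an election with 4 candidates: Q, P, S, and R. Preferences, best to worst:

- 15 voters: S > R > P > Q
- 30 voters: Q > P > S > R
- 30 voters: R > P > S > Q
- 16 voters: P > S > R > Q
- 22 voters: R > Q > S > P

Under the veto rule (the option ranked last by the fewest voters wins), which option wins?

S

Last-place votes: Q 61, P 22, S 0, R 30.
S is ranked last by the fewest voters, so S wins.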